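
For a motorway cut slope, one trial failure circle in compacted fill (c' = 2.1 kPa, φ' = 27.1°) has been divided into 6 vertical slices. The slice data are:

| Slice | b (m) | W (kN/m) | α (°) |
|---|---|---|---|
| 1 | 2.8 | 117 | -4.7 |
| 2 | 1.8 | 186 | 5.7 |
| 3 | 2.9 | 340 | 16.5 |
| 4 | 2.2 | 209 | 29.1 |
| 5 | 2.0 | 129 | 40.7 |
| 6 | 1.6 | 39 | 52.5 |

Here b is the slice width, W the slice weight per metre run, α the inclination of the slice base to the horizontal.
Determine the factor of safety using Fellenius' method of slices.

Ordinary method of slices: FS = Σ[c'·Δl_i + (W_i cosα_i)·tanφ'] / Σ W_i sinα_i, with Δl_i = b_i / cosα_i.
Slice 1: Δl = 2.8/cos(-4.7°) = 2.809 m; N'_1 = 117·cos(-4.7°) = 116.6; c'Δl = 5.90; W sinα = -9.6
Slice 2: Δl = 1.8/cos5.7° = 1.809 m; N'_2 = 186·cos5.7° = 185.1; c'Δl = 3.80; W sinα = 18.5
Slice 3: Δl = 2.9/cos16.5° = 3.025 m; N'_3 = 340·cos16.5° = 326.0; c'Δl = 6.35; W sinα = 96.6
Slice 4: Δl = 2.2/cos29.1° = 2.518 m; N'_4 = 209·cos29.1° = 182.6; c'Δl = 5.29; W sinα = 101.6
Slice 5: Δl = 2.0/cos40.7° = 2.638 m; N'_5 = 129·cos40.7° = 97.8; c'Δl = 5.54; W sinα = 84.1
Slice 6: Δl = 1.6/cos52.5° = 2.628 m; N'_6 = 39·cos52.5° = 23.7; c'Δl = 5.52; W sinα = 30.9
Σc'Δl = 32.4 kN/m; ΣN' = 931.8 kN/m; ΣW sinα = 322.2 kN/m
Resisting = 32.4 + 931.8·tan27.1° = 32.4 + 476.8 = 509.2 kN/m
FS = 509.2 / 322.2 = 1.581

FS = 1.58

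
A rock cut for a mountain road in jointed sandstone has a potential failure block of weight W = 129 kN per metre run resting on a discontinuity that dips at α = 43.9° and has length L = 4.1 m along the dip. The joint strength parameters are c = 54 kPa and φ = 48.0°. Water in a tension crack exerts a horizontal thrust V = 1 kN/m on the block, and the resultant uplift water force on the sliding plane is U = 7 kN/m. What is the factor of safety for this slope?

Resolving the block weight along and normal to the plane and applying the Mohr–Coulomb strength on the joint:
N' = W cosα − U − V sinα = 129·cos43.9° − 7 − 1·sin43.9° = 85.3 kN/m
Driving force T = W sinα + V cosα = 129·sin43.9° + 1·cos43.9° = 90.2 kN/m
Resisting force R = c·L + N'·tanφ = 54·4.1 + 85.3·tan48.0° = 221.4 + 94.7 = 316.1 kN/m
FS = R / T = 316.1 / 90.2 = 3.505

FS = 3.51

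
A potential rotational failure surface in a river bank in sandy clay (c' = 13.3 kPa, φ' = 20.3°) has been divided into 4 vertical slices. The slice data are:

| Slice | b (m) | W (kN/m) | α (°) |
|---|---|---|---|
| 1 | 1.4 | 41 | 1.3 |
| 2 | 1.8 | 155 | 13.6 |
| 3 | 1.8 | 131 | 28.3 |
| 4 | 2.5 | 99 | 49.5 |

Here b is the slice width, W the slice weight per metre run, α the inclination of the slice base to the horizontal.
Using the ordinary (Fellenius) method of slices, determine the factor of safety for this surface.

FS = 1.48

Ordinary method of slices: FS = Σ[c'·Δl_i + (W_i cosα_i)·tanφ'] / Σ W_i sinα_i, with Δl_i = b_i / cosα_i.
Slice 1: Δl = 1.4/cos1.3° = 1.400 m; N'_1 = 41·cos1.3° = 41.0; c'Δl = 18.62; W sinα = 0.9
Slice 2: Δl = 1.8/cos13.6° = 1.852 m; N'_2 = 155·cos13.6° = 150.7; c'Δl = 24.63; W sinα = 36.4
Slice 3: Δl = 1.8/cos28.3° = 2.044 m; N'_3 = 131·cos28.3° = 115.3; c'Δl = 27.19; W sinα = 62.1
Slice 4: Δl = 2.5/cos49.5° = 3.849 m; N'_4 = 99·cos49.5° = 64.3; c'Δl = 51.20; W sinα = 75.3
Σc'Δl = 121.6 kN/m; ΣN' = 371.3 kN/m; ΣW sinα = 174.8 kN/m
Resisting = 121.6 + 371.3·tan20.3° = 121.6 + 137.3 = 259.0 kN/m
FS = 259.0 / 174.8 = 1.482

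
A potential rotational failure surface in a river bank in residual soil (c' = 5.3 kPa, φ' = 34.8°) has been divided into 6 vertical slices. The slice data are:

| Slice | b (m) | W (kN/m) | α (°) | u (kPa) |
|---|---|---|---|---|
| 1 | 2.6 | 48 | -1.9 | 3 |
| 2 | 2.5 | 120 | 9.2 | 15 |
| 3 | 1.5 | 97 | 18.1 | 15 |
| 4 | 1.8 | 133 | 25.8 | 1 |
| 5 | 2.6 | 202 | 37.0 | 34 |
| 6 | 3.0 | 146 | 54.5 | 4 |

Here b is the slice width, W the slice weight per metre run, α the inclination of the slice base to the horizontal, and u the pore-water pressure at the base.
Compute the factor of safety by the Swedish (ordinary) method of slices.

FS = 1.11

Ordinary method of slices: FS = Σ[c'·Δl_i + (W_i cosα_i − u_i·Δl_i)·tanφ'] / Σ W_i sinα_i, with Δl_i = b_i / cosα_i.
Slice 1: Δl = 2.6/cos(-1.9°) = 2.601 m; N'_1 = 48·cos(-1.9°) − 3·2.601 = 40.2; c'Δl = 13.79; W sinα = -1.6
Slice 2: Δl = 2.5/cos9.2° = 2.533 m; N'_2 = 120·cos9.2° − 15·2.533 = 80.5; c'Δl = 13.42; W sinα = 19.2
Slice 3: Δl = 1.5/cos18.1° = 1.578 m; N'_3 = 97·cos18.1° − 15·1.578 = 68.5; c'Δl = 8.36; W sinα = 30.1
Slice 4: Δl = 1.8/cos25.8° = 1.999 m; N'_4 = 133·cos25.8° − 1·1.999 = 117.7; c'Δl = 10.60; W sinα = 57.9
Slice 5: Δl = 2.6/cos37.0° = 3.256 m; N'_5 = 202·cos37.0° − 34·3.256 = 50.6; c'Δl = 17.25; W sinα = 121.6
Slice 6: Δl = 3.0/cos54.5° = 5.166 m; N'_6 = 146·cos54.5° − 4·5.166 = 64.1; c'Δl = 27.38; W sinα = 118.9
Σc'Δl = 90.8 kN/m; ΣN' = 421.7 kN/m; ΣW sinα = 346.0 kN/m
Resisting = 90.8 + 421.7·tan34.8° = 90.8 + 293.1 = 383.9 kN/m
FS = 383.9 / 346.0 = 1.109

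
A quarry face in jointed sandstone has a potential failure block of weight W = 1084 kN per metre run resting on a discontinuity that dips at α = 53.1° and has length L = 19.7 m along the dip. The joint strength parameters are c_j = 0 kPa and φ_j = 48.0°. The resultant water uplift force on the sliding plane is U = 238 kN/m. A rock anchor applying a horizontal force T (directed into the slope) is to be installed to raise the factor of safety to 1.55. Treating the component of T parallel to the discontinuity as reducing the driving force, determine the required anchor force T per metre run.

T = 487 kN/m

Resolving forces along and normal to the sliding plane, with the horizontal anchor force T adding T·sinα to the effective normal force and T·cosα acting up the plane against the driving force:
FS = [c_jL + (W cosα − U + T sinα) tanφ_j] / [W sinα − T cosα]
Without the anchor: N' = 412.9 kN/m, driving T_d = 866.9 kN/m, resisting R = 0·19.7 + 412.9·tan48.0° = 458.5 kN/m, FS = 0.53.
Setting FS = 1.55 and solving for T:
1.55·(866.9 − T cos53.1°) = 458.5 + T sin53.1°·tan48.0°
T·(sin53.1°·tan48.0° + 1.55·cos53.1°) = 1.55·866.9 − 458.5
T·(0.7997·1.1106 + 1.55·0.6004) = 1343.6 − 458.5 = 885.1
T·1.8188 = 885.1
T = 486.6 kN/m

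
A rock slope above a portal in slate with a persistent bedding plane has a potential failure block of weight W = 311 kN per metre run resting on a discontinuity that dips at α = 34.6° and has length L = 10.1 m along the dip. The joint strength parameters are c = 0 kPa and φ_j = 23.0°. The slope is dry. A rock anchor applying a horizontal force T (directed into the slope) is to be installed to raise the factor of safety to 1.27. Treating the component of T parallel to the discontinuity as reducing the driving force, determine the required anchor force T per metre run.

T = 90 kN/m

Resolving forces along and normal to the sliding plane, with the horizontal anchor force T adding T·sinα to the effective normal force and T·cosα acting up the plane against the driving force:
FS = [cL + (W cosα + T sinα) tanφ_j] / [W sinα − T cosα]
Without the anchor: N' = 256.0 kN/m, driving T_d = 176.6 kN/m, resisting R = 0·10.1 + 256.0·tan23.0° = 108.7 kN/m, FS = 0.62.
Setting FS = 1.27 and solving for T:
1.27·(176.6 − T cos34.6°) = 108.7 + T sin34.6°·tan23.0°
T·(sin34.6°·tan23.0° + 1.27·cos34.6°) = 1.27·176.6 − 108.7
T·(0.5678·0.4245 + 1.27·0.8231) = 224.3 − 108.7 = 115.6
T·1.2864 = 115.6
T = 89.9 kN/m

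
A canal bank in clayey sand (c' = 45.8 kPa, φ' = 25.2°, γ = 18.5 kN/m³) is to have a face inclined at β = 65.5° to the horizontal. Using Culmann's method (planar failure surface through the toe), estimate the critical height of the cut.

Culmann's analysis gives the critical failure plane at α_cr = (β + φ')/2 = (65.5 + 25.2)/2 = 45.4°, and the critical height
H_c = (4c'/γ) · sinβ cosφ' / [1 − cos(β − φ')]
    = (4·45.8/18.5) · sin65.5°·cos25.2° / [1 − cos(40.3°)]
    = 9.903 · 0.9100·0.9048 / [1 − 0.7627]
    = 9.903 · 0.8234 / 0.2373
    = 34.35 m

H_c = 34.35 m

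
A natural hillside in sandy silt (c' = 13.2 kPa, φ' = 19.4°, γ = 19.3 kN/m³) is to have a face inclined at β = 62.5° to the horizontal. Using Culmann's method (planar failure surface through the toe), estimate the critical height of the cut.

H_c = 8.48 m

Culmann's analysis gives the critical failure plane at α_cr = (β + φ')/2 = (62.5 + 19.4)/2 = 41.0°, and the critical height
H_c = (4c'/γ) · sinβ cosφ' / [1 − cos(β − φ')]
    = (4·13.2/19.3) · sin62.5°·cos19.4° / [1 − cos(43.1°)]
    = 2.736 · 0.8870·0.9432 / [1 − 0.7302]
    = 2.736 · 0.8366 / 0.2698
    = 8.48 m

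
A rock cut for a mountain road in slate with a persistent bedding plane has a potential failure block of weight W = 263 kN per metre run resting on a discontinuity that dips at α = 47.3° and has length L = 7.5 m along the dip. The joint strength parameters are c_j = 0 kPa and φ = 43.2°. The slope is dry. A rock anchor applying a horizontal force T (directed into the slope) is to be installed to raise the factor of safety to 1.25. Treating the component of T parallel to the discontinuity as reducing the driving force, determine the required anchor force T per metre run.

T = 48 kN/m

Resolving forces along and normal to the sliding plane, with the horizontal anchor force T adding T·sinα to the effective normal force and T·cosα acting up the plane against the driving force:
FS = [c_jL + (W cosα + T sinα) tanφ] / [W sinα − T cosα]
Without the anchor: N' = 178.4 kN/m, driving T_d = 193.3 kN/m, resisting R = 0·7.5 + 178.4·tan43.2° = 167.5 kN/m, FS = 0.87.
Setting FS = 1.25 and solving for T:
1.25·(193.3 − T cos47.3°) = 167.5 + T sin47.3°·tan43.2°
T·(sin47.3°·tan43.2° + 1.25·cos47.3°) = 1.25·193.3 − 167.5
T·(0.7349·0.9391 + 1.25·0.6782) = 241.6 − 167.5 = 74.1
T·1.5378 = 74.1
T = 48.2 kN/m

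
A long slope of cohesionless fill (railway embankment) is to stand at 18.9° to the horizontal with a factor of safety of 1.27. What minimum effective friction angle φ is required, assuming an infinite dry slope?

φ = 23.5°

FS = tanφ/tanβ ⇒ tanφ = FS · tanβ = 1.27 · tan18.9° = 0.4348
φ = arctan(0.4348) = 23.50°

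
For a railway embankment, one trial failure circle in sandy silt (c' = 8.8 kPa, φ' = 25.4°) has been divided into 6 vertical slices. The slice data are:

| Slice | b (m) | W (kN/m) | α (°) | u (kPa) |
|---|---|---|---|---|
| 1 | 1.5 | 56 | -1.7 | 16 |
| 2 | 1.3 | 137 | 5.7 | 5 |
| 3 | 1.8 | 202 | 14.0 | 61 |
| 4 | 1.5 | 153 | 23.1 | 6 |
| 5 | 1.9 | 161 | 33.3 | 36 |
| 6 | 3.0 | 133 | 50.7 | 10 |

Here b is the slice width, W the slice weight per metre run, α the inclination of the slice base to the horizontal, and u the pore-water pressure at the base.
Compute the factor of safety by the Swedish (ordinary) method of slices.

Ordinary method of slices: FS = Σ[c'·Δl_i + (W_i cosα_i − u_i·Δl_i)·tanφ'] / Σ W_i sinα_i, with Δl_i = b_i / cosα_i.
Slice 1: Δl = 1.5/cos(-1.7°) = 1.501 m; N'_1 = 56·cos(-1.7°) − 16·1.501 = 32.0; c'Δl = 13.21; W sinα = -1.7
Slice 2: Δl = 1.3/cos5.7° = 1.306 m; N'_2 = 137·cos5.7° − 5·1.306 = 129.8; c'Δl = 11.50; W sinα = 13.6
Slice 3: Δl = 1.8/cos14.0° = 1.855 m; N'_3 = 202·cos14.0° − 61·1.855 = 82.8; c'Δl = 16.32; W sinα = 48.9
Slice 4: Δl = 1.5/cos23.1° = 1.631 m; N'_4 = 153·cos23.1° − 6·1.631 = 130.9; c'Δl = 14.35; W sinα = 60.0
Slice 5: Δl = 1.9/cos33.3° = 2.273 m; N'_5 = 161·cos33.3° − 36·2.273 = 52.7; c'Δl = 20.00; W sinα = 88.4
Slice 6: Δl = 3.0/cos50.7° = 4.736 m; N'_6 = 133·cos50.7° − 10·4.736 = 36.9; c'Δl = 41.68; W sinα = 102.9
Σc'Δl = 117.1 kN/m; ΣN' = 465.1 kN/m; ΣW sinα = 312.2 kN/m
Resisting = 117.1 + 465.1·tan25.4° = 117.1 + 220.9 = 337.9 kN/m
FS = 337.9 / 312.2 = 1.083

FS = 1.08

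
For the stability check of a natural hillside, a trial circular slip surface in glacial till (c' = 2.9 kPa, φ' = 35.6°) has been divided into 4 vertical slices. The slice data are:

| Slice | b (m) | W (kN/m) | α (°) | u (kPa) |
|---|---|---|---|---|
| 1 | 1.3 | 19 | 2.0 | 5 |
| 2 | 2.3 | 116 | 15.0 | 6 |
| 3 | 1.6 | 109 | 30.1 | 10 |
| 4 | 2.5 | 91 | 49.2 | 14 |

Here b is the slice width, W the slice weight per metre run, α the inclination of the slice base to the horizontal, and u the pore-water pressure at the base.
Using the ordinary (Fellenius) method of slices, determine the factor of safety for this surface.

Ordinary method of slices: FS = Σ[c'·Δl_i + (W_i cosα_i − u_i·Δl_i)·tanφ'] / Σ W_i sinα_i, with Δl_i = b_i / cosα_i.
Slice 1: Δl = 1.3/cos2.0° = 1.301 m; N'_1 = 19·cos2.0° − 5·1.301 = 12.5; c'Δl = 3.77; W sinα = 0.7
Slice 2: Δl = 2.3/cos15.0° = 2.381 m; N'_2 = 116·cos15.0° − 6·2.381 = 97.8; c'Δl = 6.91; W sinα = 30.0
Slice 3: Δl = 1.6/cos30.1° = 1.849 m; N'_3 = 109·cos30.1° − 10·1.849 = 75.8; c'Δl = 5.36; W sinα = 54.7
Slice 4: Δl = 2.5/cos49.2° = 3.826 m; N'_4 = 91·cos49.2° − 14·3.826 = 5.9; c'Δl = 11.10; W sinα = 68.9
Σc'Δl = 27.1 kN/m; ΣN' = 191.9 kN/m; ΣW sinα = 154.2 kN/m
Resisting = 27.1 + 191.9·tan35.6° = 27.1 + 137.4 = 164.6 kN/m
FS = 164.6 / 154.2 = 1.067

FS = 1.07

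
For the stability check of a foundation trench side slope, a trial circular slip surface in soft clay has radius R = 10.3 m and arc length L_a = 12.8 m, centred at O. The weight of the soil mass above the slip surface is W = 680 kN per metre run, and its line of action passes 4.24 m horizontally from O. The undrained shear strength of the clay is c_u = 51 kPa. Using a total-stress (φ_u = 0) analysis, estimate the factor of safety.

Taking moments about the centre O, the resisting moment is provided by the undrained shear strength acting along the arc:
M_R = c_u·L_a·R = 51·12.80·10.3 = 6723.8 kN·m/m
M_D = W·d = 680·4.24 = 2883.2 kN·m/m
FS = M_R / M_D = 6723.8 / 2883.2 = 2.332

FS = 2.33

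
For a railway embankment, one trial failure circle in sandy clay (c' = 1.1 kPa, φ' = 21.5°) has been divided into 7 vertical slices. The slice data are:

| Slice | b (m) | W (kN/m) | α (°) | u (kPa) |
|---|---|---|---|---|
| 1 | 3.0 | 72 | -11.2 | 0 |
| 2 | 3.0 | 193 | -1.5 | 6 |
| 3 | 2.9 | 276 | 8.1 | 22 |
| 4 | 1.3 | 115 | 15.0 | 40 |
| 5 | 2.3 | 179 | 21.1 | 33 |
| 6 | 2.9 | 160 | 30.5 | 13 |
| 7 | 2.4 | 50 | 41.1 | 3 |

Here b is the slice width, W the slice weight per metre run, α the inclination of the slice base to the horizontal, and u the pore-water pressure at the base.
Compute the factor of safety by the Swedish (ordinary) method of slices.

FS = 1.34

Ordinary method of slices: FS = Σ[c'·Δl_i + (W_i cosα_i − u_i·Δl_i)·tanφ'] / Σ W_i sinα_i, with Δl_i = b_i / cosα_i.
Slice 1: Δl = 3.0/cos(-11.2°) = 3.058 m; N'_1 = 72·cos(-11.2°) − 0·3.058 = 70.6; c'Δl = 3.36; W sinα = -14.0
Slice 2: Δl = 3.0/cos(-1.5°) = 3.001 m; N'_2 = 193·cos(-1.5°) − 6·3.001 = 174.9; c'Δl = 3.30; W sinα = -5.1
Slice 3: Δl = 2.9/cos8.1° = 2.929 m; N'_3 = 276·cos8.1° − 22·2.929 = 208.8; c'Δl = 3.22; W sinα = 38.9
Slice 4: Δl = 1.3/cos15.0° = 1.346 m; N'_4 = 115·cos15.0° − 40·1.346 = 57.2; c'Δl = 1.48; W sinα = 29.8
Slice 5: Δl = 2.3/cos21.1° = 2.465 m; N'_5 = 179·cos21.1° − 33·2.465 = 85.6; c'Δl = 2.71; W sinα = 64.4
Slice 6: Δl = 2.9/cos30.5° = 3.366 m; N'_6 = 160·cos30.5° − 13·3.366 = 94.1; c'Δl = 3.70; W sinα = 81.2
Slice 7: Δl = 2.4/cos41.1° = 3.185 m; N'_7 = 50·cos41.1° − 3·3.185 = 28.1; c'Δl = 3.50; W sinα = 32.9
Σc'Δl = 21.3 kN/m; ΣN' = 719.5 kN/m; ΣW sinα = 228.1 kN/m
Resisting = 21.3 + 719.5·tan21.5° = 21.3 + 283.4 = 304.7 kN/m
FS = 304.7 / 228.1 = 1.336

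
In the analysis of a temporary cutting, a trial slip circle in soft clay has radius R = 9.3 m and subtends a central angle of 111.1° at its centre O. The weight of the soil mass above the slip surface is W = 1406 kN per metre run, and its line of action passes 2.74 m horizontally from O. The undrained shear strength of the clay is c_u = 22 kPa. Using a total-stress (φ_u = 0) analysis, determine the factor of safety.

Taking moments about the centre O, the resisting moment is provided by the undrained shear strength acting along the arc:
Arc length L_a = R·θ = 9.3·(111.1°·π/180) = 9.3·1.9391 = 18.03 m
M_R = c_u·L_a·R = 22·18.03·9.3 = 3689.6 kN·m/m
M_D = W·d = 1406·2.74 = 3852.4 kN·m/m
FS = M_R / M_D = 3689.6 / 3852.4 = 0.958

FS = 0.96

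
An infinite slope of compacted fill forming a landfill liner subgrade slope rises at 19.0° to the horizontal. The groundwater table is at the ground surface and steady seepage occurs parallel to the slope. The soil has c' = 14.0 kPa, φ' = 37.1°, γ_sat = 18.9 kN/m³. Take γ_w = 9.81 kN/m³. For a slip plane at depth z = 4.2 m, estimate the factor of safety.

With seepage parallel to the slope and the water table at the surface, the effective normal stress on the slip plane uses the buoyant unit weight γ' = γ_sat − γ_w while the driving shear stress uses γ_sat:
FS = [c' + γ' z cos²β tanφ'] / [γ_sat z sinβ cosβ]
γ' = 18.9 − 9.81 = 9.09 kN/m³
Numerator = 14.0 + 9.09·4.2·cos²19.0°·tan37.1° = 14.0 + 9.09·4.2·0.8940·0.7563 = 39.813 kPa
Denominator = 18.9·4.2·sin19.0°·cos19.0° = 18.9·4.2·0.3256·0.9455 = 24.436 kPa
FS = 39.813 / 24.436 = 1.629

FS = 1.63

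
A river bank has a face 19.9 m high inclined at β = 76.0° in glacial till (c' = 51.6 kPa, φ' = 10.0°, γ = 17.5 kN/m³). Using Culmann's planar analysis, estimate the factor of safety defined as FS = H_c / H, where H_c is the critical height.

FS = 0.95

H_c = (4c'/γ) · sinβ cosφ' / [1 − cos(β − φ')]
    = (4·51.6/17.5) · sin76.0°·cos10.0° / [1 − cos66.0°]
    = 11.794 · 0.9556 / 0.5933 = 19.00 m
FS = H_c / H = 19.00 / 19.9 = 0.955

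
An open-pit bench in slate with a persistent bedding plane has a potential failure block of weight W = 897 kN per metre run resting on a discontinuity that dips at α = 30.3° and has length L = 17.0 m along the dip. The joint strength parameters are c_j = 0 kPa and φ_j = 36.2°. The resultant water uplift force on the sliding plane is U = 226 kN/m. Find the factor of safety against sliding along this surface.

FS = 0.89

Resolving the block weight along and normal to the plane and applying the Mohr–Coulomb strength on the joint:
N' = W cosα − U = 897·cos30.3° − 226 = 548.5 kN/m
Driving force T = W sinα = 897·sin30.3° = 452.6 kN/m
Resisting force R = c_j·L + N'·tanφ_j = 0·17.0 + 548.5·tan36.2° = 0.0 + 401.4 = 401.4 kN/m
FS = R / T = 401.4 / 452.6 = 0.887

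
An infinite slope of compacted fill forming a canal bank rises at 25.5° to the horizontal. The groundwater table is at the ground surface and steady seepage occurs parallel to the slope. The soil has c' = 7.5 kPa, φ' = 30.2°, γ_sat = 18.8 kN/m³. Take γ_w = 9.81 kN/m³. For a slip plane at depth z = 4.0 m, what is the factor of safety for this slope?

With seepage parallel to the slope and the water table at the surface, the effective normal stress on the slip plane uses the buoyant unit weight γ' = γ_sat − γ_w while the driving shear stress uses γ_sat:
FS = [c' + γ' z cos²β tanφ'] / [γ_sat z sinβ cosβ]
γ' = 18.8 − 9.81 = 8.99 kN/m³
Numerator = 7.5 + 8.99·4.0·cos²25.5°·tan30.2° = 7.5 + 8.99·4.0·0.8147·0.5820 = 24.550 kPa
Denominator = 18.8·4.0·sin25.5°·cos25.5° = 18.8·4.0·0.4305·0.9026 = 29.221 kPa
FS = 24.550 / 29.221 = 0.840

FS = 0.84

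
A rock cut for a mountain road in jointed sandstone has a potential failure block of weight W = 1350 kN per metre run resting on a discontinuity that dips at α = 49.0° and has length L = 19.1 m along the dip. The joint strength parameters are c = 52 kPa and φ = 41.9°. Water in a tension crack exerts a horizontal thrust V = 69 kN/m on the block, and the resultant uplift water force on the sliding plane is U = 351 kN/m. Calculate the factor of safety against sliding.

FS = 1.34

Resolving the block weight along and normal to the plane and applying the Mohr–Coulomb strength on the joint:
N' = W cosα − U − V sinα = 1350·cos49.0° − 351 − 69·sin49.0° = 482.6 kN/m
Driving force T = W sinα + V cosα = 1350·sin49.0° + 69·cos49.0° = 1064.1 kN/m
Resisting force R = c·L + N'·tanφ = 52·19.1 + 482.6·tan41.9° = 993.2 + 433.0 = 1426.2 kN/m
FS = R / T = 1426.2 / 1064.1 = 1.340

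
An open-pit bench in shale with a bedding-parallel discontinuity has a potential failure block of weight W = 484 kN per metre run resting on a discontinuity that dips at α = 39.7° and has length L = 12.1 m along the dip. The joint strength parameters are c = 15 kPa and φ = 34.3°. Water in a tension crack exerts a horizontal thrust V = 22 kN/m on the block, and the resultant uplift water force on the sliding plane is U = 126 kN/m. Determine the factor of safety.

FS = 1.04

Resolving the block weight along and normal to the plane and applying the Mohr–Coulomb strength on the joint:
N' = W cosα − U − V sinα = 484·cos39.7° − 126 − 22·sin39.7° = 232.3 kN/m
Driving force T = W sinα + V cosα = 484·sin39.7° + 22·cos39.7° = 326.1 kN/m
Resisting force R = c·L + N'·tanφ = 15·12.1 + 232.3·tan34.3° = 181.5 + 158.5 = 340.0 kN/m
FS = R / T = 340.0 / 326.1 = 1.043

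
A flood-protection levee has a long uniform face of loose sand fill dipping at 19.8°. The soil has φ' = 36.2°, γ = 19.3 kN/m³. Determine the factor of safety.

FS = 2.03

For a dry cohesionless infinite slope the factor of safety is FS = tanφ' / tanβ.
FS = tan36.2° / tan19.8° = 0.7319 / 0.3600 = 2.033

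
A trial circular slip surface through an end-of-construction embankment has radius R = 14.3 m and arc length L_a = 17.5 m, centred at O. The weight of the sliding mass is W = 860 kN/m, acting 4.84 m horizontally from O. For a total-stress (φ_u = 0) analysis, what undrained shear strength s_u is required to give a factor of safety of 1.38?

FS = s_u·L_a·R / (W·d), so s_u = FS·W·d / (L_a·R).
s_u = 1.38·860·4.84 / (17.50·14.3) = 5744.1 / 250.25 = 22.95 kPa

s_u = 23.0 kPa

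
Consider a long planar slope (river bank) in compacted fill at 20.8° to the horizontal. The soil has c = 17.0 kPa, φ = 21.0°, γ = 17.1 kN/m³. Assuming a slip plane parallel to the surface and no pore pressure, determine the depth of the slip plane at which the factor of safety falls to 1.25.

Setting FS = 1.25 in FS = [c + γz cos²β tanφ] / [γz sinβ cosβ] and solving for z:
z = c / [γ cosβ (FS·sinβ − cosβ·tanφ)]
  = 17.0 / [17.1·cos20.8°·(1.25·sin20.8° − cos20.8°·tan21.0°)]
  = 17.0 / [17.1·0.9348·(1.25·0.3551 − 0.9348·0.3839)]
  = 17.0 / 1.3594 = 12.506 m

z = 12.51 m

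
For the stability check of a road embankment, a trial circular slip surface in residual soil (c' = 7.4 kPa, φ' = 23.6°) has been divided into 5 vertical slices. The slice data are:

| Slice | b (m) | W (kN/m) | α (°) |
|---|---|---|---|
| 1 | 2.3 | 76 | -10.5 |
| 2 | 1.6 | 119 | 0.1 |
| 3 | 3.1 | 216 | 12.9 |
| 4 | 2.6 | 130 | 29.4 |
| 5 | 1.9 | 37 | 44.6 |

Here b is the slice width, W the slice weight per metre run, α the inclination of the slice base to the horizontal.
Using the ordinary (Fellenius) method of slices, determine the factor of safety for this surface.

Ordinary method of slices: FS = Σ[c'·Δl_i + (W_i cosα_i)·tanφ'] / Σ W_i sinα_i, with Δl_i = b_i / cosα_i.
Slice 1: Δl = 2.3/cos(-10.5°) = 2.339 m; N'_1 = 76·cos(-10.5°) = 74.7; c'Δl = 17.31; W sinα = -13.8
Slice 2: Δl = 1.6/cos0.1° = 1.600 m; N'_2 = 119·cos0.1° = 119.0; c'Δl = 11.84; W sinα = 0.2
Slice 3: Δl = 3.1/cos12.9° = 3.180 m; N'_3 = 216·cos12.9° = 210.5; c'Δl = 23.53; W sinα = 48.2
Slice 4: Δl = 2.6/cos29.4° = 2.984 m; N'_4 = 130·cos29.4° = 113.3; c'Δl = 22.08; W sinα = 63.8
Slice 5: Δl = 1.9/cos44.6° = 2.668 m; N'_5 = 37·cos44.6° = 26.3; c'Δl = 19.75; W sinα = 26.0
Σc'Δl = 94.5 kN/m; ΣN' = 543.9 kN/m; ΣW sinα = 124.4 kN/m
Resisting = 94.5 + 543.9·tan23.6° = 94.5 + 237.6 = 332.1 kN/m
FS = 332.1 / 124.4 = 2.670

FS = 2.67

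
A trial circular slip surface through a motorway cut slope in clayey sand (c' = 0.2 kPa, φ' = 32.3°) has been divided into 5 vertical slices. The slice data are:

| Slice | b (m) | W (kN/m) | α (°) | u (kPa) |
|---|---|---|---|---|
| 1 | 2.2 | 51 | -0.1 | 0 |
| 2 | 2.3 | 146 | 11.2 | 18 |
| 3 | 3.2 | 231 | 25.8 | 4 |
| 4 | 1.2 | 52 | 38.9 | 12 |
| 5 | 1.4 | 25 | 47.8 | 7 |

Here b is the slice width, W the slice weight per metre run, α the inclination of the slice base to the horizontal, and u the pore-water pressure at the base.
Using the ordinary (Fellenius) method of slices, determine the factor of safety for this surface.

Ordinary method of slices: FS = Σ[c'·Δl_i + (W_i cosα_i − u_i·Δl_i)·tanφ'] / Σ W_i sinα_i, with Δl_i = b_i / cosα_i.
Slice 1: Δl = 2.2/cos(-0.1°) = 2.200 m; N'_1 = 51·cos(-0.1°) − 0·2.200 = 51.0; c'Δl = 0.44; W sinα = -0.1
Slice 2: Δl = 2.3/cos11.2° = 2.345 m; N'_2 = 146·cos11.2° − 18·2.345 = 101.0; c'Δl = 0.47; W sinα = 28.4
Slice 3: Δl = 3.2/cos25.8° = 3.554 m; N'_3 = 231·cos25.8° − 4·3.554 = 193.8; c'Δl = 0.71; W sinα = 100.5
Slice 4: Δl = 1.2/cos38.9° = 1.542 m; N'_4 = 52·cos38.9° − 12·1.542 = 22.0; c'Δl = 0.31; W sinα = 32.7
Slice 5: Δl = 1.4/cos47.8° = 2.084 m; N'_5 = 25·cos47.8° − 7·2.084 = 2.2; c'Δl = 0.42; W sinα = 18.5
Σc'Δl = 2.3 kN/m; ΣN' = 369.9 kN/m; ΣW sinα = 180.0 kN/m
Resisting = 2.3 + 369.9·tan32.3° = 2.3 + 233.9 = 236.2 kN/m
FS = 236.2 / 180.0 = 1.312

FS = 1.31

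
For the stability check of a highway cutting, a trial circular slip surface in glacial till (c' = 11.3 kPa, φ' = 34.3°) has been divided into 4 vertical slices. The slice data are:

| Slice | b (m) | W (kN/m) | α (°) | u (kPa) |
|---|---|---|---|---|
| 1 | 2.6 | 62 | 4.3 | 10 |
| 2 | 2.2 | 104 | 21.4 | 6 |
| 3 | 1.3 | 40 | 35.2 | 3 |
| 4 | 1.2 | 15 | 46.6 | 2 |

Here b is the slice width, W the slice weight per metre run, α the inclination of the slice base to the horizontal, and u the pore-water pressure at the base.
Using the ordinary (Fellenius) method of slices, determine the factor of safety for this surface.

FS = 2.59

Ordinary method of slices: FS = Σ[c'·Δl_i + (W_i cosα_i − u_i·Δl_i)·tanφ'] / Σ W_i sinα_i, with Δl_i = b_i / cosα_i.
Slice 1: Δl = 2.6/cos4.3° = 2.607 m; N'_1 = 62·cos4.3° − 10·2.607 = 35.8; c'Δl = 29.46; W sinα = 4.6
Slice 2: Δl = 2.2/cos21.4° = 2.363 m; N'_2 = 104·cos21.4° − 6·2.363 = 82.7; c'Δl = 26.70; W sinα = 37.9
Slice 3: Δl = 1.3/cos35.2° = 1.591 m; N'_3 = 40·cos35.2° − 3·1.591 = 27.9; c'Δl = 17.98; W sinα = 23.1
Slice 4: Δl = 1.2/cos46.6° = 1.747 m; N'_4 = 15·cos46.6° − 2·1.747 = 6.8; c'Δl = 19.74; W sinα = 10.9
Σc'Δl = 93.9 kN/m; ΣN' = 153.1 kN/m; ΣW sinα = 76.6 kN/m
Resisting = 93.9 + 153.1·tan34.3° = 93.9 + 104.5 = 198.3 kN/m
FS = 198.3 / 76.6 = 2.591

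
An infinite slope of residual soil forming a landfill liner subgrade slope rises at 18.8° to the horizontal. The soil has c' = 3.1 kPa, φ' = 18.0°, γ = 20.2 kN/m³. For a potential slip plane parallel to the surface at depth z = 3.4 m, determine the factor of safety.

FS = 1.10

For an infinite slope with a slip plane parallel to the surface (no pore pressure): FS = [c' + γz cos²β tanφ'] / [γz sinβ cosβ].
γz = 20.2·3.4 = 68.68 kN/m²
Numerator = 3.1 + 68.68·cos²18.8°·tan18.0° = 3.1 + 68.68·0.8961·0.3249 = 23.098 kPa
Denominator = 68.68·sin18.8°·cos18.8° = 68.68·0.3223·0.9466 = 20.952 kPa
FS = 23.098 / 20.952 = 1.102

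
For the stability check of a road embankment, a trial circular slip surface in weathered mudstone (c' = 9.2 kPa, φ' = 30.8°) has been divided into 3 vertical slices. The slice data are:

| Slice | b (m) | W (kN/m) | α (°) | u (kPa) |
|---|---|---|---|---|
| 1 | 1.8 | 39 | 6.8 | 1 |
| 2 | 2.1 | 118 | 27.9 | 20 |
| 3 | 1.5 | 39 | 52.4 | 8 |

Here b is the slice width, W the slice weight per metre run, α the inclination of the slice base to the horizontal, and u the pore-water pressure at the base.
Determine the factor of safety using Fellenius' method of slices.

FS = 1.32

Ordinary method of slices: FS = Σ[c'·Δl_i + (W_i cosα_i − u_i·Δl_i)·tanφ'] / Σ W_i sinα_i, with Δl_i = b_i / cosα_i.
Slice 1: Δl = 1.8/cos6.8° = 1.813 m; N'_1 = 39·cos6.8° − 1·1.813 = 36.9; c'Δl = 16.68; W sinα = 4.6
Slice 2: Δl = 2.1/cos27.9° = 2.376 m; N'_2 = 118·cos27.9° − 20·2.376 = 56.8; c'Δl = 21.86; W sinα = 55.2
Slice 3: Δl = 1.5/cos52.4° = 2.458 m; N'_3 = 39·cos52.4° − 8·2.458 = 4.1; c'Δl = 22.62; W sinα = 30.9
Σc'Δl = 61.2 kN/m; ΣN' = 97.8 kN/m; ΣW sinα = 90.7 kN/m
Resisting = 61.2 + 97.8·tan30.8° = 61.2 + 58.3 = 119.5 kN/m
FS = 119.5 / 90.7 = 1.317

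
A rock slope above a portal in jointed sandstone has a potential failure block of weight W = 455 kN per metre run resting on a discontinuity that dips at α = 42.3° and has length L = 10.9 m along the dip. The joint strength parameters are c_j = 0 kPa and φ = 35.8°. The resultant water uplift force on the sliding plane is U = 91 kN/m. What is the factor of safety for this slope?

FS = 0.58

Resolving the block weight along and normal to the plane and applying the Mohr–Coulomb strength on the joint:
N' = W cosα − U = 455·cos42.3° − 91 = 245.5 kN/m
Driving force T = W sinα = 455·sin42.3° = 306.2 kN/m
Resisting force R = c_j·L + N'·tanφ = 0·10.9 + 245.5·tan35.8° = 0.0 + 177.1 = 177.1 kN/m
FS = R / T = 177.1 / 306.2 = 0.578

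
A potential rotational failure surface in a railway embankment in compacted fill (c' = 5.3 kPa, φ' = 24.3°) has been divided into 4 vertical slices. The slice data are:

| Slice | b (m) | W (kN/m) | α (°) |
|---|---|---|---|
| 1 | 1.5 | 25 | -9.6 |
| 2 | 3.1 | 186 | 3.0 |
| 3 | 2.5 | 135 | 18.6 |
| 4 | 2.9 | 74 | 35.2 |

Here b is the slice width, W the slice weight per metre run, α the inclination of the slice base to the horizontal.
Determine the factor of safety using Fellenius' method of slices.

FS = 2.60

Ordinary method of slices: FS = Σ[c'·Δl_i + (W_i cosα_i)·tanφ'] / Σ W_i sinα_i, with Δl_i = b_i / cosα_i.
Slice 1: Δl = 1.5/cos(-9.6°) = 1.521 m; N'_1 = 25·cos(-9.6°) = 24.6; c'Δl = 8.06; W sinα = -4.2
Slice 2: Δl = 3.1/cos3.0° = 3.104 m; N'_2 = 186·cos3.0° = 185.7; c'Δl = 16.45; W sinα = 9.7
Slice 3: Δl = 2.5/cos18.6° = 2.638 m; N'_3 = 135·cos18.6° = 127.9; c'Δl = 13.98; W sinα = 43.1
Slice 4: Δl = 2.9/cos35.2° = 3.549 m; N'_4 = 74·cos35.2° = 60.5; c'Δl = 18.81; W sinα = 42.7
Σc'Δl = 57.3 kN/m; ΣN' = 398.8 kN/m; ΣW sinα = 91.3 kN/m
Resisting = 57.3 + 398.8·tan24.3° = 57.3 + 180.1 = 237.4 kN/m
FS = 237.4 / 91.3 = 2.601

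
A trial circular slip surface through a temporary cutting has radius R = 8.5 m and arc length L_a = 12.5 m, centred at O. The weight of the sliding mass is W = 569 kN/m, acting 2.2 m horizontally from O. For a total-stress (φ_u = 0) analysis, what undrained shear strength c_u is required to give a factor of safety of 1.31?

c_u = 15.4 kPa

FS = c_u·L_a·R / (W·d), so c_u = FS·W·d / (L_a·R).
c_u = 1.31·569·2.2 / (12.50·8.5) = 1639.9 / 106.25 = 15.43 kPa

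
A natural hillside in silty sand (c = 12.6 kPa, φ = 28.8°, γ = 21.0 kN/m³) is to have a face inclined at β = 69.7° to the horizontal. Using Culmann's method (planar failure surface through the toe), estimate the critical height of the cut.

H_c = 8.08 m

Culmann's analysis gives the critical failure plane at α_cr = (β + φ)/2 = (69.7 + 28.8)/2 = 49.2°, and the critical height
H_c = (4c/γ) · sinβ cosφ / [1 − cos(β − φ)]
    = (4·12.6/21.0) · sin69.7°·cos28.8° / [1 − cos(40.9°)]
    = 2.400 · 0.9379·0.8763 / [1 − 0.7559]
    = 2.400 · 0.8219 / 0.2441
    = 8.08 m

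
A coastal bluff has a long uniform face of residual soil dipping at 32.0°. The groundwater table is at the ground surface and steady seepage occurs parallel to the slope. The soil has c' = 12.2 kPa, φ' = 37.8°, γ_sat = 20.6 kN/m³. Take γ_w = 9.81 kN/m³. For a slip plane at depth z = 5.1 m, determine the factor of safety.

With seepage parallel to the slope and the water table at the surface, the effective normal stress on the slip plane uses the buoyant unit weight γ' = γ_sat − γ_w while the driving shear stress uses γ_sat:
FS = [c' + γ' z cos²β tanφ'] / [γ_sat z sinβ cosβ]
γ' = 20.6 − 9.81 = 10.79 kN/m³
Numerator = 12.2 + 10.79·5.1·cos²32.0°·tan37.8° = 12.2 + 10.79·5.1·0.7192·0.7757 = 42.898 kPa
Denominator = 20.6·5.1·sin32.0°·cos32.0° = 20.6·5.1·0.5299·0.8480 = 47.214 kPa
FS = 42.898 / 47.214 = 0.909

FS = 0.91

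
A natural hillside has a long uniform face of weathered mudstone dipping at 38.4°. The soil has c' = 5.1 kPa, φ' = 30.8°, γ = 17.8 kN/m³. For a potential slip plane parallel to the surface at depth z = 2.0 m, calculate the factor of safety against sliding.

For an infinite slope with a slip plane parallel to the surface (no pore pressure): FS = [c' + γz cos²β tanφ'] / [γz sinβ cosβ].
γz = 17.8·2.0 = 35.60 kN/m²
Numerator = 5.1 + 35.60·cos²38.4°·tan30.8° = 5.1 + 35.60·0.6142·0.5961 = 18.134 kPa
Denominator = 35.60·sin38.4°·cos38.4° = 35.60·0.6211·0.7837 = 17.330 kPa
FS = 18.134 / 17.330 = 1.046

FS = 1.05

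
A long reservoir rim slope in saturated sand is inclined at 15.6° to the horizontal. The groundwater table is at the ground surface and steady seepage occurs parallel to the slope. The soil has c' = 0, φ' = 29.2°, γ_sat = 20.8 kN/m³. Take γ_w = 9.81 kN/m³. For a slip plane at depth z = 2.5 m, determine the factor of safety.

With seepage parallel to the slope and the water table at the surface, the effective normal stress on the slip plane uses the buoyant unit weight γ' = γ_sat − γ_w while the driving shear stress uses γ_sat:
FS = [c' + γ' z cos²β tanφ'] / [γ_sat z sinβ cosβ]
(For c' = 0 this reduces to FS = (γ'/γ_sat)·tanφ'/tanβ.)
γ' = 20.8 − 9.81 = 10.99 kN/m³
Numerator = 0.0 + 10.99·2.5·cos²15.6°·tan29.2° = 0.0 + 10.99·2.5·0.9277·0.5589 = 14.245 kPa
Denominator = 20.8·2.5·sin15.6°·cos15.6° = 20.8·2.5·0.2689·0.9632 = 13.469 kPa
FS = 14.245 / 13.469 = 1.058

FS = 1.06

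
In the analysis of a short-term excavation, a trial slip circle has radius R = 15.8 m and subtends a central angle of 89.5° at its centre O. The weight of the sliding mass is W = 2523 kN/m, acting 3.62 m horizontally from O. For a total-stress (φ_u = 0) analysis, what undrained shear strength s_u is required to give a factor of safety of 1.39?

FS = s_u·L_a·R / (W·d), so s_u = FS·W·d / (L_a·R).
Arc length L_a = R·θ = 15.8·(89.5°·π/180) = 15.8·1.5621 = 24.68 m
s_u = 1.39·2523·3.62 / (24.68·15.8) = 12695.2 / 389.96 = 32.56 kPa

s_u = 32.6 kPa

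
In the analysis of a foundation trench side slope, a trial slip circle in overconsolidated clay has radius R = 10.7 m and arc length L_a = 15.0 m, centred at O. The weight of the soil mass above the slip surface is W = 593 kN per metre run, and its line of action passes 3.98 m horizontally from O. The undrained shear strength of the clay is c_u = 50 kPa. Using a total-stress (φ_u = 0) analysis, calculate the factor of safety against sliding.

Taking moments about the centre O, the resisting moment is provided by the undrained shear strength acting along the arc:
M_R = c_u·L_a·R = 50·15.00·10.7 = 8025.0 kN·m/m
M_D = W·d = 593·3.98 = 2360.1 kN·m/m
FS = M_R / M_D = 8025.0 / 2360.1 = 3.400

FS = 3.40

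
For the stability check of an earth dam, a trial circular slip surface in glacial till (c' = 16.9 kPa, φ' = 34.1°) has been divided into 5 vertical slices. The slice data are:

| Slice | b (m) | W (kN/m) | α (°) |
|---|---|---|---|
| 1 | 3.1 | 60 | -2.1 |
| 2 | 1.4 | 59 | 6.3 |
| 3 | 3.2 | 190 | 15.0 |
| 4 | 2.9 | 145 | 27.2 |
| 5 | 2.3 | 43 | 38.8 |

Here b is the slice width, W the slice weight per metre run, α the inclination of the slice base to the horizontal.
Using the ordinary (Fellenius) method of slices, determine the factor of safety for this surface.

FS = 3.76

Ordinary method of slices: FS = Σ[c'·Δl_i + (W_i cosα_i)·tanφ'] / Σ W_i sinα_i, with Δl_i = b_i / cosα_i.
Slice 1: Δl = 3.1/cos(-2.1°) = 3.102 m; N'_1 = 60·cos(-2.1°) = 60.0; c'Δl = 52.43; W sinα = -2.2
Slice 2: Δl = 1.4/cos6.3° = 1.409 m; N'_2 = 59·cos6.3° = 58.6; c'Δl = 23.80; W sinα = 6.5
Slice 3: Δl = 3.2/cos15.0° = 3.313 m; N'_3 = 190·cos15.0° = 183.5; c'Δl = 55.99; W sinα = 49.2
Slice 4: Δl = 2.9/cos27.2° = 3.261 m; N'_4 = 145·cos27.2° = 129.0; c'Δl = 55.10; W sinα = 66.3
Slice 5: Δl = 2.3/cos38.8° = 2.951 m; N'_5 = 43·cos38.8° = 33.5; c'Δl = 49.88; W sinα = 26.9
Σc'Δl = 237.2 kN/m; ΣN' = 464.6 kN/m; ΣW sinα = 146.7 kN/m
Resisting = 237.2 + 464.6·tan34.1° = 237.2 + 314.6 = 551.8 kN/m
FS = 551.8 / 146.7 = 3.762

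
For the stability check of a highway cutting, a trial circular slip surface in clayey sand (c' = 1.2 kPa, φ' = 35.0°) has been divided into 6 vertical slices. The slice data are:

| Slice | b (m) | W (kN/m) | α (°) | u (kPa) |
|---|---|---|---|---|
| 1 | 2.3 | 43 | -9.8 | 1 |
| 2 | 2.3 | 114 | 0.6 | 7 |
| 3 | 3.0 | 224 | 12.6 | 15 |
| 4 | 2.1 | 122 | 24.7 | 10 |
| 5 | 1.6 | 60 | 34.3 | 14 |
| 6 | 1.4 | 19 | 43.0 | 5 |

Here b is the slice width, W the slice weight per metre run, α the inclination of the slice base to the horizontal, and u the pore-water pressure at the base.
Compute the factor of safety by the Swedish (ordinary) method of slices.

Ordinary method of slices: FS = Σ[c'·Δl_i + (W_i cosα_i − u_i·Δl_i)·tanφ'] / Σ W_i sinα_i, with Δl_i = b_i / cosα_i.
Slice 1: Δl = 2.3/cos(-9.8°) = 2.334 m; N'_1 = 43·cos(-9.8°) − 1·2.334 = 40.0; c'Δl = 2.80; W sinα = -7.3
Slice 2: Δl = 2.3/cos0.6° = 2.300 m; N'_2 = 114·cos0.6° − 7·2.300 = 97.9; c'Δl = 2.76; W sinα = 1.2
Slice 3: Δl = 3.0/cos12.6° = 3.074 m; N'_3 = 224·cos12.6° − 15·3.074 = 172.5; c'Δl = 3.69; W sinα = 48.9
Slice 4: Δl = 2.1/cos24.7° = 2.311 m; N'_4 = 122·cos24.7° − 10·2.311 = 87.7; c'Δl = 2.77; W sinα = 51.0
Slice 5: Δl = 1.6/cos34.3° = 1.937 m; N'_5 = 60·cos34.3° − 14·1.937 = 22.5; c'Δl = 2.32; W sinα = 33.8
Slice 6: Δl = 1.4/cos43.0° = 1.914 m; N'_6 = 19·cos43.0° − 5·1.914 = 4.3; c'Δl = 2.30; W sinα = 13.0
Σc'Δl = 16.6 kN/m; ΣN' = 424.9 kN/m; ΣW sinα = 140.5 kN/m
Resisting = 16.6 + 424.9·tan35.0° = 16.6 + 297.5 = 314.2 kN/m
FS = 314.2 / 140.5 = 2.236

FS = 2.24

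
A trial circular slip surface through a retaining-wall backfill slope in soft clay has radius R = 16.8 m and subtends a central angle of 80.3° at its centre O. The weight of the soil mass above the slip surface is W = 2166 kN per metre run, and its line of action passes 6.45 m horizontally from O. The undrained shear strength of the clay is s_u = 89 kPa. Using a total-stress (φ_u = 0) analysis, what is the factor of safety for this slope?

FS = 2.52

Taking moments about the centre O, the resisting moment is provided by the undrained shear strength acting along the arc:
Arc length L_a = R·θ = 16.8·(80.3°·π/180) = 16.8·1.4015 = 23.55 m
M_R = s_u·L_a·R = 89·23.55·16.8 = 35204.8 kN·m/m
M_D = W·d = 2166·6.45 = 13970.7 kN·m/m
FS = M_R / M_D = 35204.8 / 13970.7 = 2.520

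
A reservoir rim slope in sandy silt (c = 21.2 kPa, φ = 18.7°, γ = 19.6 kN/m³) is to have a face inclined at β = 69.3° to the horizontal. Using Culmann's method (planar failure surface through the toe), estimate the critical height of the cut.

H_c = 10.50 m

Culmann's analysis gives the critical failure plane at α_cr = (β + φ)/2 = (69.3 + 18.7)/2 = 44.0°, and the critical height
H_c = (4c/γ) · sinβ cosφ / [1 − cos(β − φ)]
    = (4·21.2/19.6) · sin69.3°·cos18.7° / [1 − cos(50.6°)]
    = 4.327 · 0.9354·0.9472 / [1 − 0.6347]
    = 4.327 · 0.8861 / 0.3653
    = 10.50 m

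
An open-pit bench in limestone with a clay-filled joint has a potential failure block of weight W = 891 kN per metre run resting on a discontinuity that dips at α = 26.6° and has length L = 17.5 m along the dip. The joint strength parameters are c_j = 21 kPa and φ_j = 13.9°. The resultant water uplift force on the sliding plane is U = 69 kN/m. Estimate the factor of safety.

Resolving the block weight along and normal to the plane and applying the Mohr–Coulomb strength on the joint:
N' = W cosα − U = 891·cos26.6° − 69 = 727.7 kN/m
Driving force T = W sinα = 891·sin26.6° = 399.0 kN/m
Resisting force R = c_j·L + N'·tanφ_j = 21·17.5 + 727.7·tan13.9° = 367.5 + 180.1 = 547.6 kN/m
FS = R / T = 547.6 / 399.0 = 1.373

FS = 1.37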